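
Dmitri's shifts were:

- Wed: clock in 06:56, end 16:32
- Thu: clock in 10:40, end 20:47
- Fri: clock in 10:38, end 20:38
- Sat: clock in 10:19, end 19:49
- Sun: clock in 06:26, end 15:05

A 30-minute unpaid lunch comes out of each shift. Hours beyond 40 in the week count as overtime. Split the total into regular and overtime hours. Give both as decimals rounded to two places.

Wed: 06:56–16:32 = 9 h 36 min; less 30 min break → 9 h 6 min
Thu: 10:40–20:47 = 10 h 7 min; less 30 min break → 9 h 37 min
Fri: 10:38–20:38 = 10 h 0 min; less 30 min break → 9 h 30 min
Sat: 10:19–19:49 = 9 h 30 min; less 30 min break → 9 h 0 min
Sun: 06:26–15:05 = 8 h 39 min; less 30 min break → 8 h 9 min
Total worked: 45 h 22 min = 45.37 h.
Threshold 40 h → overtime 5 h 22 min, regular 40 h 0 min.

Regular 40.00 hours, overtime 5.37 hours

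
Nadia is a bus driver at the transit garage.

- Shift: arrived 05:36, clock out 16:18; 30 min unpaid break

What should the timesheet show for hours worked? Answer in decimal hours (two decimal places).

Shift: 05:36–16:18 = 10 h 42 min; less 30 min break → 10 h 12 min

10.20 hours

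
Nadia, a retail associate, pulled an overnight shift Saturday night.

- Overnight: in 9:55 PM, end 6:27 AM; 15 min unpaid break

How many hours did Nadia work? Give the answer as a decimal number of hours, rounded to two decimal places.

Overnight: 9:55 PM → midnight = 2 h 5 min; midnight → 6:27 AM = 6 h 27 min; span 8 h 32 min; less 15 min break → 8 h 17 min

8.28 hours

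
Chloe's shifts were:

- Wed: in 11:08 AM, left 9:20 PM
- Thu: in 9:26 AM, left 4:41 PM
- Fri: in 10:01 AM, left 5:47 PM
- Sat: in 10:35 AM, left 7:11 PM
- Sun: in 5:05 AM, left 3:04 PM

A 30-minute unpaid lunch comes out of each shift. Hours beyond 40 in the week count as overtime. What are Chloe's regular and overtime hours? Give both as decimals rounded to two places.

Regular 40.00 hours, overtime 1.30 hours

Wed: 11:08 AM–9:20 PM = 10 h 12 min; less 30 min break → 9 h 42 min
Thu: 9:26 AM–4:41 PM = 7 h 15 min; less 30 min break → 6 h 45 min
Fri: 10:01 AM–5:47 PM = 7 h 46 min; less 30 min break → 7 h 16 min
Sat: 10:35 AM–7:11 PM = 8 h 36 min; less 30 min break → 8 h 6 min
Sun: 5:05 AM–3:04 PM = 9 h 59 min; less 30 min break → 9 h 29 min
Total worked: 41 h 18 min = 41.30 h.
Threshold 40 h → overtime 1 h 18 min, regular 40 h 0 min.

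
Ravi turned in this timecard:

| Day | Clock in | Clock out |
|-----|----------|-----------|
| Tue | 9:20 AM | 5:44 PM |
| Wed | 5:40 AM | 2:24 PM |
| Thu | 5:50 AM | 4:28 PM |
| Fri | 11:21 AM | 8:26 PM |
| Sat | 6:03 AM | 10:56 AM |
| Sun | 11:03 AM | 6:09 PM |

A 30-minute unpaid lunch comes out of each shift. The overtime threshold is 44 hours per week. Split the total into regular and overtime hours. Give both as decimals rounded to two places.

Tue: 9:20 AM–5:44 PM = 8 h 24 min; less 30 min break → 7 h 54 min
Wed: 5:40 AM–2:24 PM = 8 h 44 min; less 30 min break → 8 h 14 min
Thu: 5:50 AM–4:28 PM = 10 h 38 min; less 30 min break → 10 h 8 min
Fri: 11:21 AM–8:26 PM = 9 h 5 min; less 30 min break → 8 h 35 min
Sat: 6:03 AM–10:56 AM = 4 h 53 min; less 30 min break → 4 h 23 min
Sun: 11:03 AM–6:09 PM = 7 h 6 min; less 30 min break → 6 h 36 min
Total worked: 45 h 50 min = 45.83 h.
Threshold 44 h → overtime 1 h 50 min, regular 44 h 0 min.

Regular 44.00 hours, overtime 1.83 hours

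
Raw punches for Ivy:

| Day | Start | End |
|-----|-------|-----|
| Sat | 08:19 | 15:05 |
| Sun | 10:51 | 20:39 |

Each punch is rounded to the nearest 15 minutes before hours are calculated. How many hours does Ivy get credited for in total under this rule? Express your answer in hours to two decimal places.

Sat: in 08:19→08:15, out 15:05→15:00; 6 h 45 min
Sun: in 10:51→10:45, out 20:39→20:45; 10 h 0 min
Total credited: 16 h 45 min.

16.75 hours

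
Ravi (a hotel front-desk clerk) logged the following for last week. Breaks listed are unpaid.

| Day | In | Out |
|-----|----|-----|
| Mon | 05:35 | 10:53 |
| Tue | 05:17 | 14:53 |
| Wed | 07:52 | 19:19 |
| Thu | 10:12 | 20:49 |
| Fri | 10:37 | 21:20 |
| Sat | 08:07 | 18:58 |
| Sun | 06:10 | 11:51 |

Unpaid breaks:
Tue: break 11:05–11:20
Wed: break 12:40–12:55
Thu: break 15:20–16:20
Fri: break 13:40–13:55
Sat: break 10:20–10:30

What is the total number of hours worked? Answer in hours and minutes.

Mon: 05:35–10:53 = 5 h 18 min
Tue: 05:17–14:53 = 9 h 36 min; less 15 min break → 9 h 21 min
Wed: 07:52–19:19 = 11 h 27 min; less 15 min break → 11 h 12 min
Thu: 10:12–20:49 = 10 h 37 min; less 60 min break → 9 h 37 min
Fri: 10:37–21:20 = 10 h 43 min; less 15 min break → 10 h 28 min
Sat: 08:07–18:58 = 10 h 51 min; less 10 min break → 10 h 41 min
Sun: 06:10–11:51 = 5 h 41 min
Total: 5 h 18 min + 9 h 21 min + 11 h 12 min + 9 h 37 min + 10 h 28 min + 10 h 41 min + 5 h 41 min = 62 h 18 min.

62 h 18 min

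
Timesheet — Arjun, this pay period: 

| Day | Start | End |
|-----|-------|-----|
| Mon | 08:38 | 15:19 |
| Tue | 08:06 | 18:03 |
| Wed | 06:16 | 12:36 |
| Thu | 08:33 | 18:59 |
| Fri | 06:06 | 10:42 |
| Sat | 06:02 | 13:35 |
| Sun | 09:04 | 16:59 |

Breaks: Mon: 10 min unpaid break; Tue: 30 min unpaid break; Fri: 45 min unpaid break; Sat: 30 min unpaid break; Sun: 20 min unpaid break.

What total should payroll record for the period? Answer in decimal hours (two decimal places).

Mon: 08:38–15:19 = 6 h 41 min; less 10 min break → 6 h 31 min
Tue: 08:06–18:03 = 9 h 57 min; less 30 min break → 9 h 27 min
Wed: 06:16–12:36 = 6 h 20 min
Thu: 08:33–18:59 = 10 h 26 min
Fri: 06:06–10:42 = 4 h 36 min; less 45 min break → 3 h 51 min
Sat: 06:02–13:35 = 7 h 33 min; less 30 min break → 7 h 3 min
Sun: 09:04–16:59 = 7 h 55 min; less 20 min break → 7 h 35 min
Total: 6 h 31 min + 9 h 27 min + 6 h 20 min + 10 h 26 min + 3 h 51 min + 7 h 3 min + 7 h 35 min = 51 h 13 min.

51.22 hours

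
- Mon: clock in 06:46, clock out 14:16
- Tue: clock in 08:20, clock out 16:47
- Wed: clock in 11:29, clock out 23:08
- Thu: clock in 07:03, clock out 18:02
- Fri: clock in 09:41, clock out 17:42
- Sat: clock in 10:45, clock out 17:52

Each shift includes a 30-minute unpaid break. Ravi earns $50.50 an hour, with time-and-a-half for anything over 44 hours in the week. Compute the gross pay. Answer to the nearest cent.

$2730.79

Mon: 06:46–14:16 = 7 h 30 min; less 30 min break → 7 h 0 min
Tue: 08:20–16:47 = 8 h 27 min; less 30 min break → 7 h 57 min
Wed: 11:29–23:08 = 11 h 39 min; less 30 min break → 11 h 9 min
Thu: 07:03–18:02 = 10 h 59 min; less 30 min break → 10 h 29 min
Fri: 09:41–17:42 = 8 h 1 min; less 30 min break → 7 h 31 min
Sat: 10:45–17:52 = 7 h 7 min; less 30 min break → 6 h 37 min
Total worked: 50 h 43 min = 3043 min.
Regular 44 h 0 min = 2640 min at $50.50/h; overtime 6 h 43 min = 403 min at $75.75/h.
Pay = (2640 × $50.50 + 403 × $75.75) ÷ 60 = $2730.79.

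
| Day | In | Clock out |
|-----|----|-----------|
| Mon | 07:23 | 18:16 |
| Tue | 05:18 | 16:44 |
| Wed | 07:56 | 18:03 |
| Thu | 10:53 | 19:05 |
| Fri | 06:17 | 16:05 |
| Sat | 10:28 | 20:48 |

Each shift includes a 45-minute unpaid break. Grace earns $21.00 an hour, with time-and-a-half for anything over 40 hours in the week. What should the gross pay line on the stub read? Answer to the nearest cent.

Mon: 07:23–18:16 = 10 h 53 min; less 45 min break → 10 h 8 min
Tue: 05:18–16:44 = 11 h 26 min; less 45 min break → 10 h 41 min
Wed: 07:56–18:03 = 10 h 7 min; less 45 min break → 9 h 22 min
Thu: 10:53–19:05 = 8 h 12 min; less 45 min break → 7 h 27 min
Fri: 06:17–16:05 = 9 h 48 min; less 45 min break → 9 h 3 min
Sat: 10:28–20:48 = 10 h 20 min; less 45 min break → 9 h 35 min
Total worked: 56 h 16 min = 3376 min.
Regular 40 h 0 min = 2400 min at $21.00/h; overtime 16 h 16 min = 976 min at $31.50/h.
Pay = (2400 × $21.00 + 976 × $31.50) ÷ 60 = $1352.40.

$1352.40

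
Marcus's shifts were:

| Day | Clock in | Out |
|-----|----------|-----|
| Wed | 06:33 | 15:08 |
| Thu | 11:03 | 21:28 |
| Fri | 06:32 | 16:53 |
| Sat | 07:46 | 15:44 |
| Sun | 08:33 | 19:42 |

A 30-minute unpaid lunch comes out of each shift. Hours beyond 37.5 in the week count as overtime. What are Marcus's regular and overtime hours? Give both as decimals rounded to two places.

Wed: 06:33–15:08 = 8 h 35 min; less 30 min break → 8 h 5 min
Thu: 11:03–21:28 = 10 h 25 min; less 30 min break → 9 h 55 min
Fri: 06:32–16:53 = 10 h 21 min; less 30 min break → 9 h 51 min
Sat: 07:46–15:44 = 7 h 58 min; less 30 min break → 7 h 28 min
Sun: 08:33–19:42 = 11 h 9 min; less 30 min break → 10 h 39 min
Total worked: 45 h 58 min = 45.97 h.
Threshold 37.5 h → overtime 8 h 28 min, regular 37 h 30 min.

Regular 37.50 hours, overtime 8.47 hours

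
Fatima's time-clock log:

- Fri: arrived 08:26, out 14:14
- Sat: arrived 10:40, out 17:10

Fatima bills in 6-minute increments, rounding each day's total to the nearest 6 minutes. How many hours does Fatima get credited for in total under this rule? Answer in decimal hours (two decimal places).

Fri: 08:26–14:14 = 5 h 48 min → rounds to 5 h 48 min
Sat: 10:40–17:10 = 6 h 30 min → rounds to 6 h 30 min
Total credited: 12 h 18 min.

12.30 hours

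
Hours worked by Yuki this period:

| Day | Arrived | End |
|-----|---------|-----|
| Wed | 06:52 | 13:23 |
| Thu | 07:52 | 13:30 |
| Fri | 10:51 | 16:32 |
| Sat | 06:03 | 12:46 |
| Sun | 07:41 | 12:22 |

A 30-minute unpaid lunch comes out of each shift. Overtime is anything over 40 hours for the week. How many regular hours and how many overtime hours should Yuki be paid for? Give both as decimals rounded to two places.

Wed: 06:52–13:23 = 6 h 31 min; less 30 min break → 6 h 1 min
Thu: 07:52–13:30 = 5 h 38 min; less 30 min break → 5 h 8 min
Fri: 10:51–16:32 = 5 h 41 min; less 30 min break → 5 h 11 min
Sat: 06:03–12:46 = 6 h 43 min; less 30 min break → 6 h 13 min
Sun: 07:41–12:22 = 4 h 41 min; less 30 min break → 4 h 11 min
Total worked: 26 h 44 min = 26.73 h.
Threshold 40 h → overtime 0 h 0 min, regular 26 h 44 min.

Regular 26.73 hours, overtime 0.00 hours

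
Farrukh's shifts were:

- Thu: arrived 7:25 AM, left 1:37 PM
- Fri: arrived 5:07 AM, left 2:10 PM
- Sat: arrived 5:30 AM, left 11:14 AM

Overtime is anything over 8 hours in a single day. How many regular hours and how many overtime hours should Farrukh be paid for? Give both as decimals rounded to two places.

Thu: 7:25 AM–1:37 PM = 6 h 12 min
Fri: 5:07 AM–2:10 PM = 9 h 3 min
Sat: 5:30 AM–11:14 AM = 5 h 44 min
Thu reg 6 h 12 min / OT 0 h 0 min; Fri reg 8 h 0 min / OT 1 h 3 min; Sat reg 5 h 44 min / OT 0 h 0 min.
Totals: regular 19 h 56 min, overtime 1 h 3 min.

Regular 19.93 hours, overtime 1.05 hours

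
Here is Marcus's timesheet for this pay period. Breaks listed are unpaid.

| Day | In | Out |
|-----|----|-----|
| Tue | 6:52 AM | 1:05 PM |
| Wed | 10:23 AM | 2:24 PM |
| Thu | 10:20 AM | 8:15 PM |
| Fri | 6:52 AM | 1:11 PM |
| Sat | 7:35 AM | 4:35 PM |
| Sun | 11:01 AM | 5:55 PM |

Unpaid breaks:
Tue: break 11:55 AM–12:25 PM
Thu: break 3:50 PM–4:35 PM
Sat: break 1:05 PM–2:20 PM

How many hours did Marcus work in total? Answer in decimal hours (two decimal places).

Tue: 6:52 AM–1:05 PM = 6 h 13 min; less 30 min break → 5 h 43 min
Wed: 10:23 AM–2:24 PM = 4 h 1 min
Thu: 10:20 AM–8:15 PM = 9 h 55 min; less 45 min break → 9 h 10 min
Fri: 6:52 AM–1:11 PM = 6 h 19 min
Sat: 7:35 AM–4:35 PM = 9 h 0 min; less 75 min break → 7 h 45 min
Sun: 11:01 AM–5:55 PM = 6 h 54 min
Total: 5 h 43 min + 4 h 1 min + 9 h 10 min + 6 h 19 min + 7 h 45 min + 6 h 54 min = 39 h 52 min.

39.87 hours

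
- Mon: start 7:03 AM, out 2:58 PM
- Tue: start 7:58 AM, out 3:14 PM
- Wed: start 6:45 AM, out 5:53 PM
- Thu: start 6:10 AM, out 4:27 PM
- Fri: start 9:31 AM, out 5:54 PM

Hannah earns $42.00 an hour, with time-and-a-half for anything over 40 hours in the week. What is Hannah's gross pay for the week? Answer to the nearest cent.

Mon: 7:03 AM–2:58 PM = 7 h 55 min
Tue: 7:58 AM–3:14 PM = 7 h 16 min
Wed: 6:45 AM–5:53 PM = 11 h 8 min
Thu: 6:10 AM–4:27 PM = 10 h 17 min
Fri: 9:31 AM–5:54 PM = 8 h 23 min
Total worked: 44 h 59 min = 2699 min.
Regular 40 h 0 min = 2400 min at $42.00/h; overtime 4 h 59 min = 299 min at $63.00/h.
Pay = (2400 × $42.00 + 299 × $63.00) ÷ 60 = $1993.95.

$1993.95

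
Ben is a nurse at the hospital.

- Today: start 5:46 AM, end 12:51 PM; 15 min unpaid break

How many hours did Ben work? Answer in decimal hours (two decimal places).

Today: 5:46 AM–12:51 PM = 7 h 5 min; less 15 min break → 6 h 50 min

6.83 hours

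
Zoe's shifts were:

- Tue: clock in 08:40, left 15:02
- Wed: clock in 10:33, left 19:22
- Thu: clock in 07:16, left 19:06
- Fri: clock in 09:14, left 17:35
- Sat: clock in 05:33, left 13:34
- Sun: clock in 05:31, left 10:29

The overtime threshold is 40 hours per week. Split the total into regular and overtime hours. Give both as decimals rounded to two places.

Regular 40.00 hours, overtime 8.35 hours

Tue: 08:40–15:02 = 6 h 22 min
Wed: 10:33–19:22 = 8 h 49 min
Thu: 07:16–19:06 = 11 h 50 min
Fri: 09:14–17:35 = 8 h 21 min
Sat: 05:33–13:34 = 8 h 1 min
Sun: 05:31–10:29 = 4 h 58 min
Total worked: 48 h 21 min = 48.35 h.
Threshold 40 h → overtime 8 h 21 min, regular 40 h 0 min.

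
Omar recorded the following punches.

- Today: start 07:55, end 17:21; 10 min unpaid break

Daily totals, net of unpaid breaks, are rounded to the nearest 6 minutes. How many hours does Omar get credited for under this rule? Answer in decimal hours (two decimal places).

Today: 07:55–17:21 = 9 h 26 min − 10 min = 9 h 16 min → rounds to 9 h 18 min

9.30 hours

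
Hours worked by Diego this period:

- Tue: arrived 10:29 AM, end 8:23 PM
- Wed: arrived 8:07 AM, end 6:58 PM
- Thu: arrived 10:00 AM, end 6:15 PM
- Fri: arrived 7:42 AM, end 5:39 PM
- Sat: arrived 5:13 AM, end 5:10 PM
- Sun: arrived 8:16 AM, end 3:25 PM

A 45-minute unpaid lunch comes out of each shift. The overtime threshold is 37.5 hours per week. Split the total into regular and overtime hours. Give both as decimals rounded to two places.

Regular 37.50 hours, overtime 16.05 hours

Tue: 10:29 AM–8:23 PM = 9 h 54 min; less 45 min break → 9 h 9 min
Wed: 8:07 AM–6:58 PM = 10 h 51 min; less 45 min break → 10 h 6 min
Thu: 10:00 AM–6:15 PM = 8 h 15 min; less 45 min break → 7 h 30 min
Fri: 7:42 AM–5:39 PM = 9 h 57 min; less 45 min break → 9 h 12 min
Sat: 5:13 AM–5:10 PM = 11 h 57 min; less 45 min break → 11 h 12 min
Sun: 8:16 AM–3:25 PM = 7 h 9 min; less 45 min break → 6 h 24 min
Total worked: 53 h 33 min = 53.55 h.
Threshold 37.5 h → overtime 16 h 3 min, regular 37 h 30 min.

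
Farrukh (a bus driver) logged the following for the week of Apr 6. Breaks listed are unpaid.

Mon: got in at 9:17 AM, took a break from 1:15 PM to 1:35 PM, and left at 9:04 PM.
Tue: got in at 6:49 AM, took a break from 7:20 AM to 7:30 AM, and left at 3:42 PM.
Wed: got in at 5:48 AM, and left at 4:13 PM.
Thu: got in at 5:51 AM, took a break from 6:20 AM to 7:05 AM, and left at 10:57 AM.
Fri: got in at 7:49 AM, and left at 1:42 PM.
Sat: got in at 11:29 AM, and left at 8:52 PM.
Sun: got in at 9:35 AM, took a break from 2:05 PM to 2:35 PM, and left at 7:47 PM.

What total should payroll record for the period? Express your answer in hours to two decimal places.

59.90 hours

Mon: 9:17 AM–9:04 PM = 11 h 47 min; less 20 min break → 11 h 27 min
Tue: 6:49 AM–3:42 PM = 8 h 53 min; less 10 min break → 8 h 43 min
Wed: 5:48 AM–4:13 PM = 10 h 25 min
Thu: 5:51 AM–10:57 AM = 5 h 6 min; less 45 min break → 4 h 21 min
Fri: 7:49 AM–1:42 PM = 5 h 53 min
Sat: 11:29 AM–8:52 PM = 9 h 23 min
Sun: 9:35 AM–7:47 PM = 10 h 12 min; less 30 min break → 9 h 42 min
Total: 11 h 27 min + 8 h 43 min + 10 h 25 min + 4 h 21 min + 5 h 53 min + 9 h 23 min + 9 h 42 min = 59 h 54 min.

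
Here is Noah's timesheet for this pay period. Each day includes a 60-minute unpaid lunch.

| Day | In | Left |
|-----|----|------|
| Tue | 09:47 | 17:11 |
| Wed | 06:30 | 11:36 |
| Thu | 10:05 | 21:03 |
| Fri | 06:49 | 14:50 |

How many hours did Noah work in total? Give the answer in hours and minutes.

27 h 29 min

Tue: 09:47–17:11 = 7 h 24 min; less 60 min break → 6 h 24 min
Wed: 06:30–11:36 = 5 h 6 min; less 60 min break → 4 h 6 min
Thu: 10:05–21:03 = 10 h 58 min; less 60 min break → 9 h 58 min
Fri: 06:49–14:50 = 8 h 1 min; less 60 min break → 7 h 1 min
Total: 6 h 24 min + 4 h 6 min + 9 h 58 min + 7 h 1 min = 27 h 29 min.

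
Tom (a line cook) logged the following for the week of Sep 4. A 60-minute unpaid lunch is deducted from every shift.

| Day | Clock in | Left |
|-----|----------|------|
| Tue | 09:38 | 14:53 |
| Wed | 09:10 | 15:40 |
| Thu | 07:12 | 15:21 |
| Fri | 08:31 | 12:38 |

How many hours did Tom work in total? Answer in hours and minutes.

Tue: 09:38–14:53 = 5 h 15 min; less 60 min break → 4 h 15 min
Wed: 09:10–15:40 = 6 h 30 min; less 60 min break → 5 h 30 min
Thu: 07:12–15:21 = 8 h 9 min; less 60 min break → 7 h 9 min
Fri: 08:31–12:38 = 4 h 7 min; less 60 min break → 3 h 7 min
Total: 4 h 15 min + 5 h 30 min + 7 h 9 min + 3 h 7 min = 20 h 1 min.

20 h 1 min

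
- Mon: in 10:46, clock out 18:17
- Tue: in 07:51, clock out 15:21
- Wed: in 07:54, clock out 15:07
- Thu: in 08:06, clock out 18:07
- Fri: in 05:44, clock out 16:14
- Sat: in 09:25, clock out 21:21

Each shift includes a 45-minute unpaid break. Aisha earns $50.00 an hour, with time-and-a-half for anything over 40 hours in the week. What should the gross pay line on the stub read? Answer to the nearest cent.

Mon: 10:46–18:17 = 7 h 31 min; less 45 min break → 6 h 46 min
Tue: 07:51–15:21 = 7 h 30 min; less 45 min break → 6 h 45 min
Wed: 07:54–15:07 = 7 h 13 min; less 45 min break → 6 h 28 min
Thu: 08:06–18:07 = 10 h 1 min; less 45 min break → 9 h 16 min
Fri: 05:44–16:14 = 10 h 30 min; less 45 min break → 9 h 45 min
Sat: 09:25–21:21 = 11 h 56 min; less 45 min break → 11 h 11 min
Total worked: 50 h 11 min = 3011 min.
Regular 40 h 0 min = 2400 min at $50.00/h; overtime 10 h 11 min = 611 min at $75.00/h.
Pay = (2400 × $50.00 + 611 × $75.00) ÷ 60 = $2763.75.

$2763.75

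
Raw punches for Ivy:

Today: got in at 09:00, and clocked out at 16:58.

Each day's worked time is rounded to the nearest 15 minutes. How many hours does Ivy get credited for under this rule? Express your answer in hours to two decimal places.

Today: 09:00–16:58 = 7 h 58 min → rounds to 8 h 0 min

8.00 hours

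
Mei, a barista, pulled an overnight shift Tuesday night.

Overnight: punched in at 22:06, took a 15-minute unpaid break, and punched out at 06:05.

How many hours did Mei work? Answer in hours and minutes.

Overnight: 22:06 → midnight = 1 h 54 min; midnight → 06:05 = 6 h 5 min; span 7 h 59 min; less 15 min break → 7 h 44 min

7 h 44 min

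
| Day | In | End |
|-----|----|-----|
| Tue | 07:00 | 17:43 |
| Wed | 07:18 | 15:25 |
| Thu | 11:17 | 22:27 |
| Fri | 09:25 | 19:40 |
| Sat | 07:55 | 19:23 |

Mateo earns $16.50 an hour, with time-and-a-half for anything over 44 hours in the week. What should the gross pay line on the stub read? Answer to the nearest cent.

Tue: 07:00–17:43 = 10 h 43 min
Wed: 07:18–15:25 = 8 h 7 min
Thu: 11:17–22:27 = 11 h 10 min
Fri: 09:25–19:40 = 10 h 15 min
Sat: 07:55–19:23 = 11 h 28 min
Total worked: 51 h 43 min = 3103 min.
Regular 44 h 0 min = 2640 min at $16.50/h; overtime 7 h 43 min = 463 min at $24.75/h.
Pay = (2640 × $16.50 + 463 × $24.75) ÷ 60 = $916.99.

$916.99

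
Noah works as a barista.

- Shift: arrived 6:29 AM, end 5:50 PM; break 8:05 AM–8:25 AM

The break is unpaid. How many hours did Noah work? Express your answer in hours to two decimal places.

11.02 hours

Shift: 6:29 AM–5:50 PM = 11 h 21 min; less 20 min break → 11 h 1 min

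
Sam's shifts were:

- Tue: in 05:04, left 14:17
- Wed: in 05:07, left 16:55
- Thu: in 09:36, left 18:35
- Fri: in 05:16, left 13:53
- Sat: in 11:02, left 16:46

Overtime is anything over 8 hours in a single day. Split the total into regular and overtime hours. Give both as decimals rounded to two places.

Tue: 05:04–14:17 = 9 h 13 min
Wed: 05:07–16:55 = 11 h 48 min
Thu: 09:36–18:35 = 8 h 59 min
Fri: 05:16–13:53 = 8 h 37 min
Sat: 11:02–16:46 = 5 h 44 min
Tue reg 8 h 0 min / OT 1 h 13 min; Wed reg 8 h 0 min / OT 3 h 48 min; Thu reg 8 h 0 min / OT 0 h 59 min; Fri reg 8 h 0 min / OT 0 h 37 min; Sat reg 5 h 44 min / OT 0 h 0 min.
Totals: regular 37 h 44 min, overtime 6 h 37 min.

Regular 37.73 hours, overtime 6.62 hours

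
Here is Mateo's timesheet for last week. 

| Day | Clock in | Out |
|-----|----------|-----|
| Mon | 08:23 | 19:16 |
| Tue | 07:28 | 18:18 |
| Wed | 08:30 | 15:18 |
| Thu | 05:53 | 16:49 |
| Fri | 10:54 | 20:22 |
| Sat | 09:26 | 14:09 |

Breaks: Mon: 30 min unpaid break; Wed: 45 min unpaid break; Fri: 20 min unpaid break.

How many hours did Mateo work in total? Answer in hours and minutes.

52 h 3 min

Mon: 08:23–19:16 = 10 h 53 min; less 30 min break → 10 h 23 min
Tue: 07:28–18:18 = 10 h 50 min
Wed: 08:30–15:18 = 6 h 48 min; less 45 min break → 6 h 3 min
Thu: 05:53–16:49 = 10 h 56 min
Fri: 10:54–20:22 = 9 h 28 min; less 20 min break → 9 h 8 min
Sat: 09:26–14:09 = 4 h 43 min
Total: 10 h 23 min + 10 h 50 min + 6 h 3 min + 10 h 56 min + 9 h 8 min + 4 h 43 min = 52 h 3 min.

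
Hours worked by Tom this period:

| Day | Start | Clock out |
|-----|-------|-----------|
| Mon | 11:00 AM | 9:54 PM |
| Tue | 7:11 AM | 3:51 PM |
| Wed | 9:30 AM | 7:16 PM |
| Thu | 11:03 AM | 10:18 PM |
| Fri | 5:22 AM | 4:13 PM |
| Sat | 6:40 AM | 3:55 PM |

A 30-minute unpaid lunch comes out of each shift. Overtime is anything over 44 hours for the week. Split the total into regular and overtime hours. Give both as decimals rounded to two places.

Mon: 11:00 AM–9:54 PM = 10 h 54 min; less 30 min break → 10 h 24 min
Tue: 7:11 AM–3:51 PM = 8 h 40 min; less 30 min break → 8 h 10 min
Wed: 9:30 AM–7:16 PM = 9 h 46 min; less 30 min break → 9 h 16 min
Thu: 11:03 AM–10:18 PM = 11 h 15 min; less 30 min break → 10 h 45 min
Fri: 5:22 AM–4:13 PM = 10 h 51 min; less 30 min break → 10 h 21 min
Sat: 6:40 AM–3:55 PM = 9 h 15 min; less 30 min break → 8 h 45 min
Total worked: 57 h 41 min = 57.68 h.
Threshold 44 h → overtime 13 h 41 min, regular 44 h 0 min.

Regular 44.00 hours, overtime 13.68 hours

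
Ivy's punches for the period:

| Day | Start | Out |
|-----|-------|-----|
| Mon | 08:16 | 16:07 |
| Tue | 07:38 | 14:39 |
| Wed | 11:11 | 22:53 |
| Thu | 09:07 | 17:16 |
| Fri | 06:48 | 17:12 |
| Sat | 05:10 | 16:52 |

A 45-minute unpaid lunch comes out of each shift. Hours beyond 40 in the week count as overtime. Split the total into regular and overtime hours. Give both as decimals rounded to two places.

Regular 40.00 hours, overtime 12.32 hours

Mon: 08:16–16:07 = 7 h 51 min; less 45 min break → 7 h 6 min
Tue: 07:38–14:39 = 7 h 1 min; less 45 min break → 6 h 16 min
Wed: 11:11–22:53 = 11 h 42 min; less 45 min break → 10 h 57 min
Thu: 09:07–17:16 = 8 h 9 min; less 45 min break → 7 h 24 min
Fri: 06:48–17:12 = 10 h 24 min; less 45 min break → 9 h 39 min
Sat: 05:10–16:52 = 11 h 42 min; less 45 min break → 10 h 57 min
Total worked: 52 h 19 min = 52.32 h.
Threshold 40 h → overtime 12 h 19 min, regular 40 h 0 min.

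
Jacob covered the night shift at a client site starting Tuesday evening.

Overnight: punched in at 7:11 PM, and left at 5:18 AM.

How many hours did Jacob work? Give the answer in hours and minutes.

10 h 7 min

Overnight: 7:11 PM → midnight = 4 h 49 min; midnight → 5:18 AM = 5 h 18 min; span 10 h 7 min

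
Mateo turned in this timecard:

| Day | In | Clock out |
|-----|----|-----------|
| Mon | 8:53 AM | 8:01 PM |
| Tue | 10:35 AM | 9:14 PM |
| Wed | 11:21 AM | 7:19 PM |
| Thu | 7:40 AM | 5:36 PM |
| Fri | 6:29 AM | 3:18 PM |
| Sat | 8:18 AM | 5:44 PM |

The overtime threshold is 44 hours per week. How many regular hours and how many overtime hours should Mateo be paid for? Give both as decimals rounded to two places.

Regular 44.00 hours, overtime 13.93 hours

Mon: 8:53 AM–8:01 PM = 11 h 8 min
Tue: 10:35 AM–9:14 PM = 10 h 39 min
Wed: 11:21 AM–7:19 PM = 7 h 58 min
Thu: 7:40 AM–5:36 PM = 9 h 56 min
Fri: 6:29 AM–3:18 PM = 8 h 49 min
Sat: 8:18 AM–5:44 PM = 9 h 26 min
Total worked: 57 h 56 min = 57.93 h.
Threshold 44 h → overtime 13 h 56 min, regular 44 h 0 min.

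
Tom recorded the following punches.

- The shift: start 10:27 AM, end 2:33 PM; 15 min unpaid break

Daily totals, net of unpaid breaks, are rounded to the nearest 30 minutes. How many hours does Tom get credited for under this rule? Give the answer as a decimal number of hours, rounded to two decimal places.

4.00 hours

The shift: 10:27 AM–2:33 PM = 4 h 6 min − 15 min = 3 h 51 min → rounds to 4 h 0 min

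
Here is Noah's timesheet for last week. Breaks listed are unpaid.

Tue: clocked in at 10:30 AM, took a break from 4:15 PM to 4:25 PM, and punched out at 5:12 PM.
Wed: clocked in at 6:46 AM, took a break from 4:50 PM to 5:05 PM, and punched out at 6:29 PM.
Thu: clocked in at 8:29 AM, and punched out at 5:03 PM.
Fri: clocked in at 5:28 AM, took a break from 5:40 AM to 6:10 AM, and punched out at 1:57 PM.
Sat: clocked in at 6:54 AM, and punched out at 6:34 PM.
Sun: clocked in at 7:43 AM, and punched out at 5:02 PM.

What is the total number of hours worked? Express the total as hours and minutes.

Tue: 10:30 AM–5:12 PM = 6 h 42 min; less 10 min break → 6 h 32 min
Wed: 6:46 AM–6:29 PM = 11 h 43 min; less 15 min break → 11 h 28 min
Thu: 8:29 AM–5:03 PM = 8 h 34 min
Fri: 5:28 AM–1:57 PM = 8 h 29 min; less 30 min break → 7 h 59 min
Sat: 6:54 AM–6:34 PM = 11 h 40 min
Sun: 7:43 AM–5:02 PM = 9 h 19 min
Total: 6 h 32 min + 11 h 28 min + 8 h 34 min + 7 h 59 min + 11 h 40 min + 9 h 19 min = 55 h 32 min.

55 h 32 min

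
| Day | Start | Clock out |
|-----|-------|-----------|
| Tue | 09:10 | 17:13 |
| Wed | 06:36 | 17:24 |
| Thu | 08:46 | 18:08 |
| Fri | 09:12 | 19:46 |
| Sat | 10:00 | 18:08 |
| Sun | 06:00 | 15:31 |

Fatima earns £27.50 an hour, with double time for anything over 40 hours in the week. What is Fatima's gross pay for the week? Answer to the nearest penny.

Tue: 09:10–17:13 = 8 h 3 min
Wed: 06:36–17:24 = 10 h 48 min
Thu: 08:46–18:08 = 9 h 22 min
Fri: 09:12–19:46 = 10 h 34 min
Sat: 10:00–18:08 = 8 h 8 min
Sun: 06:00–15:31 = 9 h 31 min
Total worked: 56 h 26 min = 3386 min.
Regular 40 h 0 min = 2400 min at £27.50/h; overtime 16 h 26 min = 986 min at £55.00/h.
Pay = (2400 × £27.50 + 986 × £55.00) ÷ 60 = £2003.83.

£2003.83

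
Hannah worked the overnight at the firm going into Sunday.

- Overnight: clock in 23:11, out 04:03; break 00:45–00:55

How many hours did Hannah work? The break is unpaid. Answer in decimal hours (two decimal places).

Overnight: 23:11 → midnight = 0 h 49 min; midnight → 04:03 = 4 h 3 min; span 4 h 52 min; less 10 min break → 4 h 42 min

4.70 hours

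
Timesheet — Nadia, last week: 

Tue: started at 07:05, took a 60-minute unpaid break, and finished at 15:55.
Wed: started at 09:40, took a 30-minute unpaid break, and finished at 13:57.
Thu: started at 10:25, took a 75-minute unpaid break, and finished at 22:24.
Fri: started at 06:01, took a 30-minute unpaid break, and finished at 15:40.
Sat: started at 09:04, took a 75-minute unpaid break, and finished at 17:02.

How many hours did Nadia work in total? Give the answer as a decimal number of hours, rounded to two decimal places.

38.22 hours

Tue: 07:05–15:55 = 8 h 50 min; less 60 min break → 7 h 50 min
Wed: 09:40–13:57 = 4 h 17 min; less 30 min break → 3 h 47 min
Thu: 10:25–22:24 = 11 h 59 min; less 75 min break → 10 h 44 min
Fri: 06:01–15:40 = 9 h 39 min; less 30 min break → 9 h 9 min
Sat: 09:04–17:02 = 7 h 58 min; less 75 min break → 6 h 43 min
Total: 7 h 50 min + 3 h 47 min + 10 h 44 min + 9 h 9 min + 6 h 43 min = 38 h 13 min.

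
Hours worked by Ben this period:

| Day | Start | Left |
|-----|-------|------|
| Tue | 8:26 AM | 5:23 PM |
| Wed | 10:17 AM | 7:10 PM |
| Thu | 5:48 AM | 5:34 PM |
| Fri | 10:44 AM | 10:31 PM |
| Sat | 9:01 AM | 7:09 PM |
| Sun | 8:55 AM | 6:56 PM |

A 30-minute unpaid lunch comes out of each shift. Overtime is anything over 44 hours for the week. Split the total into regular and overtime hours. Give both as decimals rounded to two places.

Regular 44.00 hours, overtime 14.53 hours

Tue: 8:26 AM–5:23 PM = 8 h 57 min; less 30 min break → 8 h 27 min
Wed: 10:17 AM–7:10 PM = 8 h 53 min; less 30 min break → 8 h 23 min
Thu: 5:48 AM–5:34 PM = 11 h 46 min; less 30 min break → 11 h 16 min
Fri: 10:44 AM–10:31 PM = 11 h 47 min; less 30 min break → 11 h 17 min
Sat: 9:01 AM–7:09 PM = 10 h 8 min; less 30 min break → 9 h 38 min
Sun: 8:55 AM–6:56 PM = 10 h 1 min; less 30 min break → 9 h 31 min
Total worked: 58 h 32 min = 58.53 h.
Threshold 44 h → overtime 14 h 32 min, regular 44 h 0 min.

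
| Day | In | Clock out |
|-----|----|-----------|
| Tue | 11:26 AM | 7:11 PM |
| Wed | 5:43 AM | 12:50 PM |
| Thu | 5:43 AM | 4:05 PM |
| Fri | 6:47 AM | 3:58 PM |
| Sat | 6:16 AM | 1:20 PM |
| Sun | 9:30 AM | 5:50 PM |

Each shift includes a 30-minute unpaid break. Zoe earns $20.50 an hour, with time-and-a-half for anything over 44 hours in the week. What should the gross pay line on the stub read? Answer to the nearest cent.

$988.61

Tue: 11:26 AM–7:11 PM = 7 h 45 min; less 30 min break → 7 h 15 min
Wed: 5:43 AM–12:50 PM = 7 h 7 min; less 30 min break → 6 h 37 min
Thu: 5:43 AM–4:05 PM = 10 h 22 min; less 30 min break → 9 h 52 min
Fri: 6:47 AM–3:58 PM = 9 h 11 min; less 30 min break → 8 h 41 min
Sat: 6:16 AM–1:20 PM = 7 h 4 min; less 30 min break → 6 h 34 min
Sun: 9:30 AM–5:50 PM = 8 h 20 min; less 30 min break → 7 h 50 min
Total worked: 46 h 49 min = 2809 min.
Regular 44 h 0 min = 2640 min at $20.50/h; overtime 2 h 49 min = 169 min at $30.75/h.
Pay = (2640 × $20.50 + 169 × $30.75) ÷ 60 = $988.61.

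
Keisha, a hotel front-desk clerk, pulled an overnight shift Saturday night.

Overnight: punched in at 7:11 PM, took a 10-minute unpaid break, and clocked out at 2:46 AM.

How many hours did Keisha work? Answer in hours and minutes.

Overnight: 7:11 PM → midnight = 4 h 49 min; midnight → 2:46 AM = 2 h 46 min; span 7 h 35 min; less 10 min break → 7 h 25 min

7 h 25 min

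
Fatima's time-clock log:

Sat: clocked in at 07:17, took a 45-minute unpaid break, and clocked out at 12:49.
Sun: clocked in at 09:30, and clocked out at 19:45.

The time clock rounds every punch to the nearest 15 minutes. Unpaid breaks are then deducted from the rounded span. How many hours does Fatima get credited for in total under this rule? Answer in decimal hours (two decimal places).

Sat: in 07:17→07:15, out 12:49→12:45; 5 h 30 min − 45 min = 4 h 45 min
Sun: in 09:30→09:30, out 19:45→19:45; 10 h 15 min
Total credited: 15 h 0 min.

15.00 hours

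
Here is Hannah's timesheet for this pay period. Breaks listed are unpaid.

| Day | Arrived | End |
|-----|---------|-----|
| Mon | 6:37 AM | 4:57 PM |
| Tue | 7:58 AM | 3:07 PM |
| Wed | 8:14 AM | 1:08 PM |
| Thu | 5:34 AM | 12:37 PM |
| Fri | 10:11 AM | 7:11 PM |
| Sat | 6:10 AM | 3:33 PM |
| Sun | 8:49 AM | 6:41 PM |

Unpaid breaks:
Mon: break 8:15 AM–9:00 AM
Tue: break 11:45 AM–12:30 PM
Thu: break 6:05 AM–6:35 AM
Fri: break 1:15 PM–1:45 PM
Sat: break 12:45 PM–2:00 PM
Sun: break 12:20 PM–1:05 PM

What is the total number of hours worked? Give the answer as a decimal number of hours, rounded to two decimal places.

Mon: 6:37 AM–4:57 PM = 10 h 20 min; less 45 min break → 9 h 35 min
Tue: 7:58 AM–3:07 PM = 7 h 9 min; less 45 min break → 6 h 24 min
Wed: 8:14 AM–1:08 PM = 4 h 54 min
Thu: 5:34 AM–12:37 PM = 7 h 3 min; less 30 min break → 6 h 33 min
Fri: 10:11 AM–7:11 PM = 9 h 0 min; less 30 min break → 8 h 30 min
Sat: 6:10 AM–3:33 PM = 9 h 23 min; less 75 min break → 8 h 8 min
Sun: 8:49 AM–6:41 PM = 9 h 52 min; less 45 min break → 9 h 7 min
Total: 9 h 35 min + 6 h 24 min + 4 h 54 min + 6 h 33 min + 8 h 30 min + 8 h 8 min + 9 h 7 min = 53 h 11 min.

53.18 hours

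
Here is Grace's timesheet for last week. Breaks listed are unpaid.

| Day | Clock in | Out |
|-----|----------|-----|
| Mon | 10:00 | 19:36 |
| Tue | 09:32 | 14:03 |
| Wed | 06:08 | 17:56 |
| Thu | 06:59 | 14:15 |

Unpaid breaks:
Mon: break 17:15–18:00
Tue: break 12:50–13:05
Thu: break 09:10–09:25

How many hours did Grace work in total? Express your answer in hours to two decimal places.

31.93 hours

Mon: 10:00–19:36 = 9 h 36 min; less 45 min break → 8 h 51 min
Tue: 09:32–14:03 = 4 h 31 min; less 15 min break → 4 h 16 min
Wed: 06:08–17:56 = 11 h 48 min
Thu: 06:59–14:15 = 7 h 16 min; less 15 min break → 7 h 1 min
Total: 8 h 51 min + 4 h 16 min + 11 h 48 min + 7 h 1 min = 31 h 56 min.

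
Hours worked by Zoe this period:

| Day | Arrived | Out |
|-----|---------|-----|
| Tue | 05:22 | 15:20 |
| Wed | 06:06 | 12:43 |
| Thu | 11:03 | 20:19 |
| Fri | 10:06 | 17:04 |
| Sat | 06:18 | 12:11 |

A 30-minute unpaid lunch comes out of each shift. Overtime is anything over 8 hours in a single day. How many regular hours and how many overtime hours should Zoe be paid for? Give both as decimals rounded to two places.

Tue: 05:22–15:20 = 9 h 58 min; less 30 min break → 9 h 28 min
Wed: 06:06–12:43 = 6 h 37 min; less 30 min break → 6 h 7 min
Thu: 11:03–20:19 = 9 h 16 min; less 30 min break → 8 h 46 min
Fri: 10:06–17:04 = 6 h 58 min; less 30 min break → 6 h 28 min
Sat: 06:18–12:11 = 5 h 53 min; less 30 min break → 5 h 23 min
Tue reg 8 h 0 min / OT 1 h 28 min; Wed reg 6 h 7 min / OT 0 h 0 min; Thu reg 8 h 0 min / OT 0 h 46 min; Fri reg 6 h 28 min / OT 0 h 0 min; Sat reg 5 h 23 min / OT 0 h 0 min.
Totals: regular 33 h 58 min, overtime 2 h 14 min.

Regular 33.97 hours, overtime 2.23 hours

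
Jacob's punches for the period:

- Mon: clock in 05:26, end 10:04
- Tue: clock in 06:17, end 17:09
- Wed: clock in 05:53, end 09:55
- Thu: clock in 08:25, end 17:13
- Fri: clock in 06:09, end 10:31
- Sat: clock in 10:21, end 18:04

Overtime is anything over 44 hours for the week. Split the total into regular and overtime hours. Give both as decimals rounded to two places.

Mon: 05:26–10:04 = 4 h 38 min
Tue: 06:17–17:09 = 10 h 52 min
Wed: 05:53–09:55 = 4 h 2 min
Thu: 08:25–17:13 = 8 h 48 min
Fri: 06:09–10:31 = 4 h 22 min
Sat: 10:21–18:04 = 7 h 43 min
Total worked: 40 h 25 min = 40.42 h.
Threshold 44 h → overtime 0 h 0 min, regular 40 h 25 min.

Regular 40.42 hours, overtime 0.00 hours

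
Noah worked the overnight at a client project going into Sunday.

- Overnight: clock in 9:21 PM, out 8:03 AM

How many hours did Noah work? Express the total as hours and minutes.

10 h 42 min

Overnight: 9:21 PM → midnight = 2 h 39 min; midnight → 8:03 AM = 8 h 3 min; span 10 h 42 min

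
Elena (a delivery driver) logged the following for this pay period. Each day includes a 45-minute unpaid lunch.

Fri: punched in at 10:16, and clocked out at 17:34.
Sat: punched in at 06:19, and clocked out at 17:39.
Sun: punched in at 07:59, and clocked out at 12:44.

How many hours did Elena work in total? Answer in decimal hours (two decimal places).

21.13 hours

Fri: 10:16–17:34 = 7 h 18 min; less 45 min break → 6 h 33 min
Sat: 06:19–17:39 = 11 h 20 min; less 45 min break → 10 h 35 min
Sun: 07:59–12:44 = 4 h 45 min; less 45 min break → 4 h 0 min
Total: 6 h 33 min + 10 h 35 min + 4 h 0 min = 21 h 8 min.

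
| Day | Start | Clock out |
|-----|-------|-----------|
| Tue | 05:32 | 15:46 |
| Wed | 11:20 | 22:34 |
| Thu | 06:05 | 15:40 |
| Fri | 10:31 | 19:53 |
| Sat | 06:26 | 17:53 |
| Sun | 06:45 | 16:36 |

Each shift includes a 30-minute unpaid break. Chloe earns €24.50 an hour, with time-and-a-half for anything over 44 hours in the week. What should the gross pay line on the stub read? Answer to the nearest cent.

€1618.84

Tue: 05:32–15:46 = 10 h 14 min; less 30 min break → 9 h 44 min
Wed: 11:20–22:34 = 11 h 14 min; less 30 min break → 10 h 44 min
Thu: 06:05–15:40 = 9 h 35 min; less 30 min break → 9 h 5 min
Fri: 10:31–19:53 = 9 h 22 min; less 30 min break → 8 h 52 min
Sat: 06:26–17:53 = 11 h 27 min; less 30 min break → 10 h 57 min
Sun: 06:45–16:36 = 9 h 51 min; less 30 min break → 9 h 21 min
Total worked: 58 h 43 min = 3523 min.
Regular 44 h 0 min = 2640 min at €24.50/h; overtime 14 h 43 min = 883 min at €36.75/h.
Pay = (2640 × €24.50 + 883 × €36.75) ÷ 60 = €1618.84.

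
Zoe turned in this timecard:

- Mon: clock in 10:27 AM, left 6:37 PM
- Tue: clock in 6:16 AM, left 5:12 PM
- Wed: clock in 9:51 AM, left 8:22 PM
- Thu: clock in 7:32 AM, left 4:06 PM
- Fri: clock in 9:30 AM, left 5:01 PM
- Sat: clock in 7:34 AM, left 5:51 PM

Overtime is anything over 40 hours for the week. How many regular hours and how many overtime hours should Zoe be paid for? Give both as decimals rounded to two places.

Mon: 10:27 AM–6:37 PM = 8 h 10 min
Tue: 6:16 AM–5:12 PM = 10 h 56 min
Wed: 9:51 AM–8:22 PM = 10 h 31 min
Thu: 7:32 AM–4:06 PM = 8 h 34 min
Fri: 9:30 AM–5:01 PM = 7 h 31 min
Sat: 7:34 AM–5:51 PM = 10 h 17 min
Total worked: 55 h 59 min = 55.98 h.
Threshold 40 h → overtime 15 h 59 min, regular 40 h 0 min.

Regular 40.00 hours, overtime 15.98 hours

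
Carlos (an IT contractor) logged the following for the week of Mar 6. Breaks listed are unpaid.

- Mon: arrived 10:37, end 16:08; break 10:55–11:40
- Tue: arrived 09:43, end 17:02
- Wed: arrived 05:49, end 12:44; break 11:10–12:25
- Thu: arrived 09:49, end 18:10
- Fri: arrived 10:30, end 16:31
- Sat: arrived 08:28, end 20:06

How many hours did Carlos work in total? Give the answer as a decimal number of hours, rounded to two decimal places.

Mon: 10:37–16:08 = 5 h 31 min; less 45 min break → 4 h 46 min
Tue: 09:43–17:02 = 7 h 19 min
Wed: 05:49–12:44 = 6 h 55 min; less 75 min break → 5 h 40 min
Thu: 09:49–18:10 = 8 h 21 min
Fri: 10:30–16:31 = 6 h 1 min
Sat: 08:28–20:06 = 11 h 38 min
Total: 4 h 46 min + 7 h 19 min + 5 h 40 min + 8 h 21 min + 6 h 1 min + 11 h 38 min = 43 h 45 min.

43.75 hours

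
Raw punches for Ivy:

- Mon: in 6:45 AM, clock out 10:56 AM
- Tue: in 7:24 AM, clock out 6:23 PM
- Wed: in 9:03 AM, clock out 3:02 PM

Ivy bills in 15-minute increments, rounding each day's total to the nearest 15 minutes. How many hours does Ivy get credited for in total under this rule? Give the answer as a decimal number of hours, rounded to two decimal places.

21.25 hours

Mon: 6:45 AM–10:56 AM = 4 h 11 min → rounds to 4 h 15 min
Tue: 7:24 AM–6:23 PM = 10 h 59 min → rounds to 11 h 0 min
Wed: 9:03 AM–3:02 PM = 5 h 59 min → rounds to 6 h 0 min
Total credited: 21 h 15 min.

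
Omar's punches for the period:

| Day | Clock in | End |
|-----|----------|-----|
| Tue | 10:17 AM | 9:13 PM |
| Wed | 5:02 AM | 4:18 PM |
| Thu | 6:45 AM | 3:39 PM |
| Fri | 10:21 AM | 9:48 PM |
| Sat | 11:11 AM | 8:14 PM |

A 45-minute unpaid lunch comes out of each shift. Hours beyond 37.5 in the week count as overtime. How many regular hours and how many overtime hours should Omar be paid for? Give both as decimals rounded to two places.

Regular 37.50 hours, overtime 10.35 hours

Tue: 10:17 AM–9:13 PM = 10 h 56 min; less 45 min break → 10 h 11 min
Wed: 5:02 AM–4:18 PM = 11 h 16 min; less 45 min break → 10 h 31 min
Thu: 6:45 AM–3:39 PM = 8 h 54 min; less 45 min break → 8 h 9 min
Fri: 10:21 AM–9:48 PM = 11 h 27 min; less 45 min break → 10 h 42 min
Sat: 11:11 AM–8:14 PM = 9 h 3 min; less 45 min break → 8 h 18 min
Total worked: 47 h 51 min = 47.85 h.
Threshold 37.5 h → overtime 10 h 21 min, regular 37 h 30 min.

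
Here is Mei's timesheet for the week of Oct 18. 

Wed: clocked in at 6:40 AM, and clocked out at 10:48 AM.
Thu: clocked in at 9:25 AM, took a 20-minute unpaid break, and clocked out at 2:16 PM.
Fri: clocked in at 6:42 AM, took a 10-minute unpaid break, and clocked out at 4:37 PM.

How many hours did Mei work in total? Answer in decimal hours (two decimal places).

Wed: 6:40 AM–10:48 AM = 4 h 8 min
Thu: 9:25 AM–2:16 PM = 4 h 51 min; less 20 min break → 4 h 31 min
Fri: 6:42 AM–4:37 PM = 9 h 55 min; less 10 min break → 9 h 45 min
Total: 4 h 8 min + 4 h 31 min + 9 h 45 min = 18 h 24 min.

18.40 hours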